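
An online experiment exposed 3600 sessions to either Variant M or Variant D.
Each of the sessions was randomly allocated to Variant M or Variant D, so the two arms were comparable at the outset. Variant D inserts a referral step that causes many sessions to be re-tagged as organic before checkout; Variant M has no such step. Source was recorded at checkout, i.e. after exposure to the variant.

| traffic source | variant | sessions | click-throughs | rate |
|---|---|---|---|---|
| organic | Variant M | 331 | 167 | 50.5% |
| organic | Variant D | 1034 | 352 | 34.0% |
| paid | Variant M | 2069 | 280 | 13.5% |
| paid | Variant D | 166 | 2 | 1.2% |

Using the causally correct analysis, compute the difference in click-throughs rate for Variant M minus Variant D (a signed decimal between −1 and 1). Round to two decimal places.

-0.11

Within every traffic source level Variant M has the higher rate, yet pooled Variant D does — Simpson's reversal.
The distribution of traffic source is itself part of what the variant does — it is an intermediate outcome. Holding it fixed would remove that part of the effect; the total effect is the pooled difference.
The causal difference is the pooled difference: 0.186 − 0.295 = -0.109.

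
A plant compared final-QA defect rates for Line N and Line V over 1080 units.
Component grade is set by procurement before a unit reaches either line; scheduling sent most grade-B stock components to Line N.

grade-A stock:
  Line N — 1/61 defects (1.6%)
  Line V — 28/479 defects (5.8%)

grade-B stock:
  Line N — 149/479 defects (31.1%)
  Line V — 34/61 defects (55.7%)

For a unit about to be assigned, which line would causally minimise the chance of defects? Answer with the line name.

Component grade satisfies the back-door criterion: it is not a descendant of the line, and it blocks the spurious path from line to outcome. Adjusting for it (i.e., using the within-component grade rates) gives the causal effect.
Within each level — grade-A stock: 1.6% vs 5.8%; grade-B stock: 31.1% vs 55.7% — Line N is lower every time.

Line N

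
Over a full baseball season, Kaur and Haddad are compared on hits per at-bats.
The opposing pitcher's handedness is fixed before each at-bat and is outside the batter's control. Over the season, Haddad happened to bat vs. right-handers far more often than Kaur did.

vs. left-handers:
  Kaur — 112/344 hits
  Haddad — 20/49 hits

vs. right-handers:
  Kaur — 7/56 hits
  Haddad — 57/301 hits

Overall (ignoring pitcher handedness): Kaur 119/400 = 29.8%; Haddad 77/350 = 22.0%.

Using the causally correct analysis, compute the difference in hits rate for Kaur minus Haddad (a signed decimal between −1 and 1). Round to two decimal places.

Haddad is higher inside every pitcher handedness stratum but Kaur is higher in aggregate. Whether to stratify depends on how pitcher handedness relates to the player.
The imbalance in pitcher handedness arose from how at-bats were allocated, not from anything the player did; and pitcher handedness independently affects the outcome. The pooled gap is confounded — condition on pitcher handedness.
Adjusting over the population distribution of pitcher handedness: 0.524·(0.326−0.408) + 0.476·(0.125−0.189) = -0.074.

-0.07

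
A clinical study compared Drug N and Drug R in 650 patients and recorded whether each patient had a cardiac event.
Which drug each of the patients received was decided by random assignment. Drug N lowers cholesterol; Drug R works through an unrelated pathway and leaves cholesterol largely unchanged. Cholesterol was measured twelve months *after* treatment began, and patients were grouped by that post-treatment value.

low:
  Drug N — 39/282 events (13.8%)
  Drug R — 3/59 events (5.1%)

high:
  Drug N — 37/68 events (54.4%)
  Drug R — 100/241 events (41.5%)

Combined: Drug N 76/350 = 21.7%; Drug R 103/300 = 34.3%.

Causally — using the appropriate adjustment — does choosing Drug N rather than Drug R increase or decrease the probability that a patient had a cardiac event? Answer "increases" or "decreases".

decreases

Stratifying would compare drugs among patients the drugs themselves sorted into cholesterol groups — a form of selection on an intermediate. The unconditioned pooled rates give the total causal effect.
Pooled: Drug N 21.7% vs Drug R 34.3%; Drug N is lower overall.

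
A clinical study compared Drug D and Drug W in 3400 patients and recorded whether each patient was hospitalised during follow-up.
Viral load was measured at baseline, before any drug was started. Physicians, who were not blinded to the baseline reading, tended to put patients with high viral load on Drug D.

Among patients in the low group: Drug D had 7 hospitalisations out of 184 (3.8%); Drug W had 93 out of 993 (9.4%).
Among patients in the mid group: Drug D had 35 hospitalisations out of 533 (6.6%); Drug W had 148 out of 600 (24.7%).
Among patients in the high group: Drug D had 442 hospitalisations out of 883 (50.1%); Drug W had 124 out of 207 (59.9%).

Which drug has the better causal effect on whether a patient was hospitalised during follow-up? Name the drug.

Drug D

Viral load differs across drugs for reasons unrelated to any effect of the drug itself, and it separately predicts the outcome — a classic confounder. We must compare within viral load levels.
Within each level — low: 3.8% vs 9.4%; mid: 6.6% vs 24.7%; high: 50.1% vs 59.9% — Drug D is lower every time.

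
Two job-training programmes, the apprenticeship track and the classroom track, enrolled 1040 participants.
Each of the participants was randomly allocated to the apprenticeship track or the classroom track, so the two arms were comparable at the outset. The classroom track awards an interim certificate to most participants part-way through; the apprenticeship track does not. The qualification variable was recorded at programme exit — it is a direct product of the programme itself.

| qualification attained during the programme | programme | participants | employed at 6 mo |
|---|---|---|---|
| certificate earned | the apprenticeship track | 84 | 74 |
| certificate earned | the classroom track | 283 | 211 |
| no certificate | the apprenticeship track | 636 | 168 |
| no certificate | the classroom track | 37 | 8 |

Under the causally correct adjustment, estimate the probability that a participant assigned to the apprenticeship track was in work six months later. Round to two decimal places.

Within every qualification attained during the programme level the apprenticeship track has the higher rate, yet pooled the classroom track does — Simpson's reversal.
The distribution of qualification attained during the programme is itself part of what the programme does — it is an intermediate outcome. Holding it fixed would remove that part of the effect; the total effect is the pooled difference.
So P(outcome | do(the apprenticeship track)) is just the pooled rate for the apprenticeship track: 242/720 = 0.336.

0.34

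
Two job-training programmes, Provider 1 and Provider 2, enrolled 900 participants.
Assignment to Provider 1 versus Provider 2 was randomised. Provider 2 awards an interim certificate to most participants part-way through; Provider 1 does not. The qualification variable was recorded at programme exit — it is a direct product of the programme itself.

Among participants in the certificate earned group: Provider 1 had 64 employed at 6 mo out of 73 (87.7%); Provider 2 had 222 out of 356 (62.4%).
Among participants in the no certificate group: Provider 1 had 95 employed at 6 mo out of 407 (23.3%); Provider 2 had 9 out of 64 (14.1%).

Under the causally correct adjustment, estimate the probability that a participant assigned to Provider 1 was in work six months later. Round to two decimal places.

0.33

The distribution of qualification attained during the programme is itself part of what the programme does — it is an intermediate outcome. Holding it fixed would remove that part of the effect; the total effect is the pooled difference.
So P(outcome | do(Provider 1)) is just the pooled rate for Provider 1: 159/480 = 0.331.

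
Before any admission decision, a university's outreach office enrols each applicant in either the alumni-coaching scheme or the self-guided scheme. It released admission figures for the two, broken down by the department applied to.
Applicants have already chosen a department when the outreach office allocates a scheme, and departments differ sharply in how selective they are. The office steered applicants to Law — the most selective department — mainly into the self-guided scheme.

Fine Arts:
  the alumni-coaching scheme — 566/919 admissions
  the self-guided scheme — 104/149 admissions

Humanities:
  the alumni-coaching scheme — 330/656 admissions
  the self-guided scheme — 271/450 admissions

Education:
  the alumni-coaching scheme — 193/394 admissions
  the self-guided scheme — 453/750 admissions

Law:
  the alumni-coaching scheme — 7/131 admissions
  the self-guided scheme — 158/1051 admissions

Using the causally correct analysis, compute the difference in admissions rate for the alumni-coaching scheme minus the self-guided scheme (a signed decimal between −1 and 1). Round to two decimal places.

-0.10

The stratified and pooled comparisons disagree (the self-guided scheme wins within each department; the alumni-coaching scheme wins overall), so the answer turns on the causal role of department.
Department differs across outreach schemes for reasons unrelated to any effect of the outreach scheme itself, and it separately predicts the outcome — a classic confounder. We must compare within department levels.
Adjusting over the population distribution of department: 0.237·(0.616−0.698) + 0.246·(0.503−0.602) + 0.254·(0.490−0.604) + 0.263·(0.053−0.150) = -0.098.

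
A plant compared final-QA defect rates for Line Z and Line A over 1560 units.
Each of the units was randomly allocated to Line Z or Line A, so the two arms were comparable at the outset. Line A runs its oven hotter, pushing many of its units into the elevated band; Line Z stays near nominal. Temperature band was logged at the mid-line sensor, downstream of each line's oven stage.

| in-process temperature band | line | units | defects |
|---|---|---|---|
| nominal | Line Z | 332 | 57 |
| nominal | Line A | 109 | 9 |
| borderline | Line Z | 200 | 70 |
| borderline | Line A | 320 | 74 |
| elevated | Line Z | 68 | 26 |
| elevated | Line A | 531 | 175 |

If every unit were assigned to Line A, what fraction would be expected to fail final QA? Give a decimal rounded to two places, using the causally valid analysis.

In-process temperature band is recorded after the line and is itself shifted by it — it sits on the causal path from line to outcome. Conditioning on a mediator would strip out part of the effect we want; the pooled comparison gives the total causal effect.
So P(outcome | do(Line A)) is just the pooled rate for Line A: 258/960 = 0.269.

0.27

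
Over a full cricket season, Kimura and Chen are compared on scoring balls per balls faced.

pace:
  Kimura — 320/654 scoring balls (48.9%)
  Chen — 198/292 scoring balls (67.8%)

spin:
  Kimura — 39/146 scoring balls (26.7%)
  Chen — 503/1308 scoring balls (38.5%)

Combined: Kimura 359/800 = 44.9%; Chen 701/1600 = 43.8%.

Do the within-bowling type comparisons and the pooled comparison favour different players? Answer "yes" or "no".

yes

Within each bowling type level (pace 48.9% vs 67.8%; spin 26.7% vs 38.5%), Chen has the higher rate every time. Pooled: 44.9% vs 43.8% — Kimura has the higher rate overall. The two comparisons disagree.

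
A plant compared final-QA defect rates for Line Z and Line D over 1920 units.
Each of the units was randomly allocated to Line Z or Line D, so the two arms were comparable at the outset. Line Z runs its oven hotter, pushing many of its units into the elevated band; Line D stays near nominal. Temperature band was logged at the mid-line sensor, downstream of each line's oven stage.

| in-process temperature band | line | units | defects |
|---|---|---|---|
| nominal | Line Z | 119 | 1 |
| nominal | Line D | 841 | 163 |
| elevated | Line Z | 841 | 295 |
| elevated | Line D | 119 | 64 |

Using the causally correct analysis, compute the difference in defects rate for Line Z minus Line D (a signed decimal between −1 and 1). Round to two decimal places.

The distribution of in-process temperature band is itself part of what the line does — it is an intermediate outcome. Holding it fixed would remove that part of the effect; the total effect is the pooled difference.
The causal difference is the pooled difference: 0.308 − 0.236 = +0.072.

+0.07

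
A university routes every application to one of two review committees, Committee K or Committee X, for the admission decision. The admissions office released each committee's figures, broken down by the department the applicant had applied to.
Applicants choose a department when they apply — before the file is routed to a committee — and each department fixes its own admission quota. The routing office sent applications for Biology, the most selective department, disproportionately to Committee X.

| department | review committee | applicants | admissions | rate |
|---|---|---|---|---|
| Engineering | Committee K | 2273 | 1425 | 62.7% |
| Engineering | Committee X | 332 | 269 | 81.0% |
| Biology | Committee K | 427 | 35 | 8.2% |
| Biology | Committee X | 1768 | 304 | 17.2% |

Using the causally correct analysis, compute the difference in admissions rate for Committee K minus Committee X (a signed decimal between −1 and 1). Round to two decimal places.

-0.14

Committee X is higher inside every department stratum but Committee K is higher in aggregate. Whether to stratify depends on how department relates to the review committee.
The imbalance in department arose from how applicants were allocated, not from anything the review committee did; and department independently affects the outcome. The pooled gap is confounded — condition on department.
Adjusting over the population distribution of department: 0.543·(0.627−0.810) + 0.457·(0.082−0.172) = -0.141.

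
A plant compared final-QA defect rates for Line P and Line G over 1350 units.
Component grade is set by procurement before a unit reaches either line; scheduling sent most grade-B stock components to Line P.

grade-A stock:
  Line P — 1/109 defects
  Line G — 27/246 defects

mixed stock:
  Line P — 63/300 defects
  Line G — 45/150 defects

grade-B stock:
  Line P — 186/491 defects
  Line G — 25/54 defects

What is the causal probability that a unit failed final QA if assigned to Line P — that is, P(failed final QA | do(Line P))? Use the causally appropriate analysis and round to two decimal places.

The stratified and pooled comparisons disagree (Line P wins within each component grade; Line G wins overall), so the answer turns on the causal role of component grade.
Component grade is set before the line has any effect — it is not caused by the line — and it independently drives the outcome. That makes it a confounder, so the causal comparison is within component grade levels.
Standardising Line P to the population component grade mix: 0.263·1/109 + 0.333·63/300 + 0.404·186/491 = 0.225.

0.23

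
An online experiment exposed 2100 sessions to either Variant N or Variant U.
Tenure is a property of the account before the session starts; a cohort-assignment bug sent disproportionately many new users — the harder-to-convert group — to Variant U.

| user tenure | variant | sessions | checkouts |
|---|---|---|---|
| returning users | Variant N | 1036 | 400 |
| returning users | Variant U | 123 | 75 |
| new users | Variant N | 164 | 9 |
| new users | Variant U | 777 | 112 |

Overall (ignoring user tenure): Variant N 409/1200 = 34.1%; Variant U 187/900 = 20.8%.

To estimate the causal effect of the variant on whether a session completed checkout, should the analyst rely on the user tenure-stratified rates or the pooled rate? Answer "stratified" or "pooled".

stratified

User tenure differs across variants for reasons unrelated to any effect of the variant itself, and it separately predicts the outcome — a classic confounder. We must compare within user tenure levels.
Within each level — returning users: 38.6% vs 61.0%; new users: 5.5% vs 14.4% — Variant U is higher every time.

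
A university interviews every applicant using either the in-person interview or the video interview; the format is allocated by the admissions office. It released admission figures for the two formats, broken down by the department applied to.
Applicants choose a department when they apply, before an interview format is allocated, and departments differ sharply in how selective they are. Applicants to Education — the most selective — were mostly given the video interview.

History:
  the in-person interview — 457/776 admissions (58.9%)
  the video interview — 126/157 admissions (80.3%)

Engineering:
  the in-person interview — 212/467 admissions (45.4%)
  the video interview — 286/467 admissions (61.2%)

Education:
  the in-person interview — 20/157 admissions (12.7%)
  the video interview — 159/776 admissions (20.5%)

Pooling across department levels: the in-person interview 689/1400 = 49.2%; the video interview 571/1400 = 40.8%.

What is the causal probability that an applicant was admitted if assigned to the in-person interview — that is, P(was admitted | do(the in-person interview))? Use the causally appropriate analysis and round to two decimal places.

Within every department level the video interview has the higher rate, yet pooled the in-person interview does — Simpson's reversal.
Department differs across interview formats for reasons unrelated to any effect of the interview format itself, and it separately predicts the outcome — a classic confounder. We must compare within department levels.
Standardising the in-person interview to the population department mix: 0.333·457/776 + 0.334·212/467 + 0.333·20/157 = 0.390.

0.39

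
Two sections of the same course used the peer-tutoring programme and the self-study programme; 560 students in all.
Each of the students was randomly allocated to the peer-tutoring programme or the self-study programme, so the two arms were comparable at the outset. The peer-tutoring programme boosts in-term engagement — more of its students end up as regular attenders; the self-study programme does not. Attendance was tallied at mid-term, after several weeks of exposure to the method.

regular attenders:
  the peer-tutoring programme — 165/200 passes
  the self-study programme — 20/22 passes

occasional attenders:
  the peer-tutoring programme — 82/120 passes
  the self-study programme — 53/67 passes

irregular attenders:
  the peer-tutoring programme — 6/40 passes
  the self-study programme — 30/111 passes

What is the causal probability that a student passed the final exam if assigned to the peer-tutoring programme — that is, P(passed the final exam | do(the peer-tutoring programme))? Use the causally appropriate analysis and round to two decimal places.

the self-study programme is higher inside every mid-term attendance stratum but the peer-tutoring programme is higher in aggregate. Whether to stratify depends on how mid-term attendance relates to the teaching method.
Mid-term attendance here is a post-treatment variable shaped by the teaching method; conditioning on it would introduce bias rather than remove it. The overall comparison is the causal one.
So P(outcome | do(the peer-tutoring programme)) is just the pooled rate for the peer-tutoring programme: 253/360 = 0.703.

0.70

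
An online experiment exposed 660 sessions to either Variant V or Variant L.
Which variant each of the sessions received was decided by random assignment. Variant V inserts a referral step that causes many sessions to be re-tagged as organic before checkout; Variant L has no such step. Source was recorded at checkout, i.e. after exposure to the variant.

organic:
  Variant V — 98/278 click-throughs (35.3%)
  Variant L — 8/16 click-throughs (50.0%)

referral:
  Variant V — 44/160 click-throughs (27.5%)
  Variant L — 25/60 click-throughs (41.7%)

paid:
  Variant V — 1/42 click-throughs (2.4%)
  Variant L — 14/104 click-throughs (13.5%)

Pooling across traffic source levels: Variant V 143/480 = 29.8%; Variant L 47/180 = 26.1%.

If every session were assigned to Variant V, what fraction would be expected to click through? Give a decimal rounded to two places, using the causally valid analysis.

0.30

The stratified and pooled comparisons disagree (Variant L wins within each traffic source; Variant V wins overall), so the answer turns on the causal role of traffic source.
Stratifying would compare variants among sessions the variants themselves sorted into traffic source groups — a form of selection on an intermediate. The unconditioned pooled rates give the total causal effect.
So P(outcome | do(Variant V)) is just the pooled rate for Variant V: 143/480 = 0.298.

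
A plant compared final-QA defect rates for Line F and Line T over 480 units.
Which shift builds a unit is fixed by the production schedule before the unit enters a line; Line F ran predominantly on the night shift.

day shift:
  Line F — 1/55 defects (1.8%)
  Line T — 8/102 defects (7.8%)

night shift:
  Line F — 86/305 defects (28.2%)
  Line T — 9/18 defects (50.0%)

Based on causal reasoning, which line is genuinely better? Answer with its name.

Line F is lower inside every shift stratum but Line T is lower in aggregate. Whether to stratify depends on how shift relates to the line.
Since shift is a pre-existing factor (not a product of the line) and it affects the outcome on its own, it is a confounder. The stratified rates, not the pooled rate, identify the causal effect.
Within each level — day shift: 1.8% vs 7.8%; night shift: 28.2% vs 50.0% — Line F is lower every time.

Line F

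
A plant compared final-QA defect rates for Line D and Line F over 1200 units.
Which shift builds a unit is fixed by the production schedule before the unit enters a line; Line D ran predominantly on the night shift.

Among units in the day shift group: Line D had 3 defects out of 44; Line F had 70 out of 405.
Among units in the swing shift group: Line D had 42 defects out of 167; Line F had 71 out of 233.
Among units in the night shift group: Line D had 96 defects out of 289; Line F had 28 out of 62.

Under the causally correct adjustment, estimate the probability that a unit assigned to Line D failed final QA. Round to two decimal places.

0.21

Within every shift level Line D has the lower rate, yet pooled Line F does — Simpson's reversal.
Nothing the line does changes shift; the imbalance is an allocation artefact. With shift also predicting the outcome, the pooled figure is confounded, and the within-stratum comparison is the causal one.
Standardising Line D to the population shift mix: 0.374·3/44 + 0.333·42/167 + 0.292·96/289 = 0.207.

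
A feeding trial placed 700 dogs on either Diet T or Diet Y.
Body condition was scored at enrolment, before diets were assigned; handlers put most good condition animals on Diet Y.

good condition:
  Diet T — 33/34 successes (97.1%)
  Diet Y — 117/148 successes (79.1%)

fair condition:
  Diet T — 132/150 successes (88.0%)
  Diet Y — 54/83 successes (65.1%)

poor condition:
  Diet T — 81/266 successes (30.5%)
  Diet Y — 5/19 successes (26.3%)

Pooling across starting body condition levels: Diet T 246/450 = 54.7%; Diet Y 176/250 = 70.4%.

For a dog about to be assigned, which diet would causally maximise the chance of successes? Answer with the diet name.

Since starting body condition is a pre-existing factor (not a product of the diet) and it affects the outcome on its own, it is a confounder. The stratified rates, not the pooled rate, identify the causal effect.
Within each level — good condition: 97.1% vs 79.1%; fair condition: 88.0% vs 65.1%; poor condition: 30.5% vs 26.3% — Diet T is higher every time.

Diet T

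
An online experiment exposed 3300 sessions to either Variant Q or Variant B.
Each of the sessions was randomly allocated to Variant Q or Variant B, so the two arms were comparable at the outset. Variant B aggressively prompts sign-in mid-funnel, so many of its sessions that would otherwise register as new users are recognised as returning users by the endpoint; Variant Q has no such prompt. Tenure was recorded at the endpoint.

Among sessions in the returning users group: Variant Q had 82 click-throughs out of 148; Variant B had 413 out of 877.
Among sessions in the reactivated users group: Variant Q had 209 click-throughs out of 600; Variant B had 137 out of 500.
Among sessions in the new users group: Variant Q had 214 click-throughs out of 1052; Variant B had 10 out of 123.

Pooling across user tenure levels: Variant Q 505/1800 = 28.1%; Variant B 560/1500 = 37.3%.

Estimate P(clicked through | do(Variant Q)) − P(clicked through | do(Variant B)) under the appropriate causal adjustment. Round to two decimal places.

The stratified and pooled comparisons disagree (Variant Q wins within each user tenure; Variant B wins overall), so the answer turns on the causal role of user tenure.
User tenure is recorded after the variant and is itself shifted by it — it sits on the causal path from variant to outcome. Conditioning on a mediator would strip out part of the effect we want; the pooled comparison gives the total causal effect.
The causal difference is the pooled difference: 0.281 − 0.373 = -0.093.

-0.09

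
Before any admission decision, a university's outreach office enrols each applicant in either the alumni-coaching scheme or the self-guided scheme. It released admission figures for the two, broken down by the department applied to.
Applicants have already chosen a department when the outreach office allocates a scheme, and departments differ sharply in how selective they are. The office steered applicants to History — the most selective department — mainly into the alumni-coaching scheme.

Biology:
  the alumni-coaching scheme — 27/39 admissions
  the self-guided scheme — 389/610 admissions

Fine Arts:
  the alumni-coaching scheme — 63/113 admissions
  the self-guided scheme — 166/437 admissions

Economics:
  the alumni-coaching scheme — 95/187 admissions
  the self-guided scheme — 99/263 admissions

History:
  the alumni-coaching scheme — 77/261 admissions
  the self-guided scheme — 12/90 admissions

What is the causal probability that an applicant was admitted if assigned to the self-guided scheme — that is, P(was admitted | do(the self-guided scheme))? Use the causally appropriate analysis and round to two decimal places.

0.42

The stratified and pooled comparisons disagree (the alumni-coaching scheme wins within each department; the self-guided scheme wins overall), so the answer turns on the causal role of department.
Department is set before the outreach scheme has any effect — it is not caused by the outreach scheme — and it independently drives the outcome. That makes it a confounder, so the causal comparison is within department levels.
Standardising the self-guided scheme to the population department mix: 0.325·389/610 + 0.275·166/437 + 0.225·99/263 + 0.175·12/90 = 0.419.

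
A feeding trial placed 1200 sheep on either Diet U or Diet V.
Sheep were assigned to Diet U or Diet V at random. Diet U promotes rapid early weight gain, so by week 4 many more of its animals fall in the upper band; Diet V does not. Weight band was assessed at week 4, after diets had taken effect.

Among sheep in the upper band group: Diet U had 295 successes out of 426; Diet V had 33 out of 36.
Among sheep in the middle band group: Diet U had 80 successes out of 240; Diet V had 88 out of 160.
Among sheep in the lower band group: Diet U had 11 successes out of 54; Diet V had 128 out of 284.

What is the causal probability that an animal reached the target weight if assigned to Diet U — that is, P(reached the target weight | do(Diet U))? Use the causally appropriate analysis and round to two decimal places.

Week-4 weight band here is a post-treatment variable shaped by the diet; conditioning on it would introduce bias rather than remove it. The overall comparison is the causal one.
So P(outcome | do(Diet U)) is just the pooled rate for Diet U: 386/720 = 0.536.

0.54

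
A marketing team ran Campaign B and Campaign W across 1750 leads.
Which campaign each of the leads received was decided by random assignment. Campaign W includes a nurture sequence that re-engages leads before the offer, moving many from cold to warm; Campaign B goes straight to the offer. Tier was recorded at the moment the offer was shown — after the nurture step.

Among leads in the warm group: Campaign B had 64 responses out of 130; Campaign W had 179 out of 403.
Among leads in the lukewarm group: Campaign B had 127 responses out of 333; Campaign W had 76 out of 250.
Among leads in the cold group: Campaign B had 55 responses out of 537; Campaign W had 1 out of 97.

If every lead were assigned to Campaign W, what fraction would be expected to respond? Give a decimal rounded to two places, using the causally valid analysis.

Campaign B is higher inside every engagement tier stratum but Campaign W is higher in aggregate. Whether to stratify depends on how engagement tier relates to the campaign.
Stratifying would compare campaigns among leads the campaigns themselves sorted into engagement tier groups — a form of selection on an intermediate. The unconditioned pooled rates give the total causal effect.
So P(outcome | do(Campaign W)) is just the pooled rate for Campaign W: 256/750 = 0.341.

0.34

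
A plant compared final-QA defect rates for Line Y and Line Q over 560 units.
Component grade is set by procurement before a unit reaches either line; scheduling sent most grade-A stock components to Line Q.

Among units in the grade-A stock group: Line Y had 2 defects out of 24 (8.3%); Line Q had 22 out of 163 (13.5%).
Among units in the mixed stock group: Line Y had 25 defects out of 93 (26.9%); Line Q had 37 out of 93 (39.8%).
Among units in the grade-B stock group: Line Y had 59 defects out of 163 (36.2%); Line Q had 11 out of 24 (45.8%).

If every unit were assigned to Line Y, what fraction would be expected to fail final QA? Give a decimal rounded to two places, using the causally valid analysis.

0.24

Component grade differs across lines for reasons unrelated to any effect of the line itself, and it separately predicts the outcome — a classic confounder. We must compare within component grade levels.
Standardising Line Y to the population component grade mix: 0.334·2/24 + 0.332·25/93 + 0.334·59/163 = 0.238.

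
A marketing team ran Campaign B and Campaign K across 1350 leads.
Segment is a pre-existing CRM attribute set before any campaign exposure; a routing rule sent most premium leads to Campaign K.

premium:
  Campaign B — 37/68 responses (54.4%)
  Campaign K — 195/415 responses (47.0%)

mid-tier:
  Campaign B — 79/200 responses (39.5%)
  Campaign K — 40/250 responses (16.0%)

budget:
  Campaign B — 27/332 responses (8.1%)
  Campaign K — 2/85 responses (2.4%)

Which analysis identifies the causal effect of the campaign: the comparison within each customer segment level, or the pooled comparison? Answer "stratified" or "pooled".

stratified

The imbalance in customer segment arose from how leads were allocated, not from anything the campaign did; and customer segment independently affects the outcome. The pooled gap is confounded — condition on customer segment.
Within each level — premium: 54.4% vs 47.0%; mid-tier: 39.5% vs 16.0%; budget: 8.1% vs 2.4% — Campaign B is higher every time.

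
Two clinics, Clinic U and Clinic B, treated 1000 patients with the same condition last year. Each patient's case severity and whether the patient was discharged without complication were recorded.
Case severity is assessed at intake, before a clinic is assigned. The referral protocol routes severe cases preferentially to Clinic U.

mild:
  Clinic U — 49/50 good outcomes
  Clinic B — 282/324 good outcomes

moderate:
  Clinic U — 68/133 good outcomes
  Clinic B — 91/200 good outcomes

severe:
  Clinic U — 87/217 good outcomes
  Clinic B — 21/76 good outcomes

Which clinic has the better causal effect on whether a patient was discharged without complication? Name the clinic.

Case severity satisfies the back-door criterion: it is not a descendant of the clinic, and it blocks the spurious path from clinic to outcome. Adjusting for it (i.e., using the within-case severity rates) gives the causal effect.
Within each level — mild: 98.0% vs 87.0%; moderate: 51.1% vs 45.5%; severe: 40.1% vs 27.6% — Clinic U is higher every time.

Clinic U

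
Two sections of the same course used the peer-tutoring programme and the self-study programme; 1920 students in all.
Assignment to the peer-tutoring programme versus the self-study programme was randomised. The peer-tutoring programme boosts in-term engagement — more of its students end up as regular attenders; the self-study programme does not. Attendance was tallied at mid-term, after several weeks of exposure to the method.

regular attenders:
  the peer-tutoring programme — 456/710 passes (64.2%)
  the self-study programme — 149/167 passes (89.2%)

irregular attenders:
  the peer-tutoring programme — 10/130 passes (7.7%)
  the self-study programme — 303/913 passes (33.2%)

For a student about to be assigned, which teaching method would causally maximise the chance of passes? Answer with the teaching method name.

Stratifying would compare teaching methods among students the teaching methods themselves sorted into mid-term attendance groups — a form of selection on an intermediate. The unconditioned pooled rates give the total causal effect.
Pooled: the peer-tutoring programme 55.5% vs the self-study programme 41.9%; the peer-tutoring programme is higher overall.

the peer-tutoring programme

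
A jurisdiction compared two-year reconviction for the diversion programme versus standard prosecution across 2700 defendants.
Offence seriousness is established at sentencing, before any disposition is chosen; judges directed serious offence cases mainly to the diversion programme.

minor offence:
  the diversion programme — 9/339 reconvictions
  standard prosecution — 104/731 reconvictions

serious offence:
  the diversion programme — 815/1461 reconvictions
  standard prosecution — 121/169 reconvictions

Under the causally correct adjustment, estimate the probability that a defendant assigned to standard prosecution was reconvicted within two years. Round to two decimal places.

0.49

the diversion programme is lower inside every offence seriousness stratum but standard prosecution is lower in aggregate. Whether to stratify depends on how offence seriousness relates to the disposition.
Since offence seriousness is a pre-existing factor (not a product of the disposition) and it affects the outcome on its own, it is a confounder. The stratified rates, not the pooled rate, identify the causal effect.
Standardising standard prosecution to the population offence seriousness mix: 0.396·104/731 + 0.604·121/169 = 0.489.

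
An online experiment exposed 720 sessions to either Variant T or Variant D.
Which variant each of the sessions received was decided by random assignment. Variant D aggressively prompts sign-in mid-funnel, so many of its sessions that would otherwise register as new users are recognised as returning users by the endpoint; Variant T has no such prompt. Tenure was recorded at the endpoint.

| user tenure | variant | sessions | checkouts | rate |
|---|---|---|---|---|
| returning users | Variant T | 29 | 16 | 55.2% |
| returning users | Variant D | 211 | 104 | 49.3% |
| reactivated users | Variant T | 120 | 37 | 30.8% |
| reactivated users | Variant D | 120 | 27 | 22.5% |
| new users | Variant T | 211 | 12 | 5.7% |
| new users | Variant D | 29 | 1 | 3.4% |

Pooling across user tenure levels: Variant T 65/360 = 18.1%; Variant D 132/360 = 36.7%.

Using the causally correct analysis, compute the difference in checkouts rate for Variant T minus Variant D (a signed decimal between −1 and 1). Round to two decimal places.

-0.19

Variant T is higher inside every user tenure stratum but Variant D is higher in aggregate. Whether to stratify depends on how user tenure relates to the variant.
Because the variant influences user tenure, user tenure is a post-treatment mediator, not a confounder. Stratifying on it would bias the estimate; the causal effect is the crude pooled difference.
The causal difference is the pooled difference: 0.181 − 0.367 = -0.186.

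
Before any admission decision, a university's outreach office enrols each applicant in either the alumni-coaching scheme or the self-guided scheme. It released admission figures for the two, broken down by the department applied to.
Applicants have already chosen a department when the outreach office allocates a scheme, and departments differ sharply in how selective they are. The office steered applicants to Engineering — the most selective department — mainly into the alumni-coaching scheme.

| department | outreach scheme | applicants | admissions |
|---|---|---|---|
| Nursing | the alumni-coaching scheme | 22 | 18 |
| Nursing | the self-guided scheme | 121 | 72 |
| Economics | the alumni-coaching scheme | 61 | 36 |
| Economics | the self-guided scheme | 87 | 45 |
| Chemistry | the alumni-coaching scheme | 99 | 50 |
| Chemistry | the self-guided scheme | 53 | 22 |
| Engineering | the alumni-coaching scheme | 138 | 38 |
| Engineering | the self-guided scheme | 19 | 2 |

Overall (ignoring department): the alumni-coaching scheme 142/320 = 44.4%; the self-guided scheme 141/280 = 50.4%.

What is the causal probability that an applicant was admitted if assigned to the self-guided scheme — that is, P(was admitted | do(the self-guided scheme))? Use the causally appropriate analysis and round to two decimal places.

The stratified and pooled comparisons disagree (the alumni-coaching scheme wins within each department; the self-guided scheme wins overall), so the answer turns on the causal role of department.
The imbalance in department arose from how applicants were allocated, not from anything the outreach scheme did; and department independently affects the outcome. The pooled gap is confounded — condition on department.
Standardising the self-guided scheme to the population department mix: 0.238·72/121 + 0.247·45/87 + 0.253·22/53 + 0.262·2/19 = 0.402.

0.40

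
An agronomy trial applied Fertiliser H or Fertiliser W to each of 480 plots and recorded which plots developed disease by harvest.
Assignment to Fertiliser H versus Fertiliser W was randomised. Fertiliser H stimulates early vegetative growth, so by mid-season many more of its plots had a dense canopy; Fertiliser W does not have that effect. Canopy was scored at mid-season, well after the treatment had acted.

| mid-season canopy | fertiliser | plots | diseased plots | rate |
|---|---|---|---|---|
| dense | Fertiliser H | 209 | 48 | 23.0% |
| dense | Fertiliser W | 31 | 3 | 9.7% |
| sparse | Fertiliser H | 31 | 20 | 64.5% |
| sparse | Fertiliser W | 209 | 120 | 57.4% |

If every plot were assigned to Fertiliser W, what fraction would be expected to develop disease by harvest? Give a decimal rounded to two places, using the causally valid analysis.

0.51

The mid-season canopy-specific comparison favours Fertiliser W throughout, but the pooled figures favour Fertiliser H. The question is whether to condition on mid-season canopy.
Mid-season canopy here is a post-treatment variable shaped by the fertiliser; conditioning on it would introduce bias rather than remove it. The overall comparison is the causal one.
So P(outcome | do(Fertiliser W)) is just the pooled rate for Fertiliser W: 123/240 = 0.512.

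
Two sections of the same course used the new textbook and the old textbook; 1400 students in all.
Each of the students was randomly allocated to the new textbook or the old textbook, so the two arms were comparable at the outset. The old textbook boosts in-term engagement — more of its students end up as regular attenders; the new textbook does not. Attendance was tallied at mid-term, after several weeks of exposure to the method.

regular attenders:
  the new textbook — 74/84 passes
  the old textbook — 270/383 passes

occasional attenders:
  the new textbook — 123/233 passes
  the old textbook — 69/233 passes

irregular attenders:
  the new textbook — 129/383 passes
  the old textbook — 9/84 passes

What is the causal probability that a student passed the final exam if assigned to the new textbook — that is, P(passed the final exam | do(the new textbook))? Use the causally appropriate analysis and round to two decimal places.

0.47

The distribution of mid-term attendance is itself part of what the teaching method does — it is an intermediate outcome. Holding it fixed would remove that part of the effect; the total effect is the pooled difference.
So P(outcome | do(the new textbook)) is just the pooled rate for the new textbook: 326/700 = 0.466.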